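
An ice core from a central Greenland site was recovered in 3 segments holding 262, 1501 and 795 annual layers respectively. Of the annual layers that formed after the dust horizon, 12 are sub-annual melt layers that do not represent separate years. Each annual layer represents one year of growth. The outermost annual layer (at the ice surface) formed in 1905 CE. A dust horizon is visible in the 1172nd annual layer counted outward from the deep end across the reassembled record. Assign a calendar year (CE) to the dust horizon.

531 CE

Total annual layers = 262 + 1501 + 795 = 2558.
2558 − 1172 = 1386 annual layers lie beyond the dust horizon toward the ice surface.
Excluding 12 false annual layers: 1386 − 12 = 1374.
Counting back 1374 years from 1905 CE places the dust horizon in 1905 − 1374 = 531 CE.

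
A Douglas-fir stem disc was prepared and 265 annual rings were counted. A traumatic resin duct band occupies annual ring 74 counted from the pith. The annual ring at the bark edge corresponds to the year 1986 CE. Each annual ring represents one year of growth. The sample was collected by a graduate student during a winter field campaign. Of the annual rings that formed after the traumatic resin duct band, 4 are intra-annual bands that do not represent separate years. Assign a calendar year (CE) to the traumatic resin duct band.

Between annual ring 74 and the bark edge there are 265 − 74 = 191 annual rings.
Removing the 4 false annual rings leaves 191 − 4 = 187 true annual rings beyond the traumatic resin duct band.
1986 − 187 = 1799 CE.

1799 CE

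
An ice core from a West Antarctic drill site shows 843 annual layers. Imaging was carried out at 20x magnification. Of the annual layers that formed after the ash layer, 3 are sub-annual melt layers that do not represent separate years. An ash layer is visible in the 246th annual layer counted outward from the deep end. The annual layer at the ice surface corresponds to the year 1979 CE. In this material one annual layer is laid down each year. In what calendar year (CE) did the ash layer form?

1385 CE

Between annual layer 246 and the ice surface there are 843 − 246 = 597 annual layers.
597 − 3 false = 594 true annual layers after the ash layer.
The annual layer at the ice surface is 1979 CE, so the ash layer dates to 1979 − 594 = 1385 CE.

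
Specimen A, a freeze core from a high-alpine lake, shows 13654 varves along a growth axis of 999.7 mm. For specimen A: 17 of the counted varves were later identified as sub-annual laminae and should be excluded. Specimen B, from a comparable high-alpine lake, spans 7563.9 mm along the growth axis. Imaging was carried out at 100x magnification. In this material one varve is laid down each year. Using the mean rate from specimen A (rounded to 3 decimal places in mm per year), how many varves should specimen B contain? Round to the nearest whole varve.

103615 varves

Specimen A: after corrections the count is 13654 − 17 = 13637 varves.
A: 999.7 mm over 13637 years gives 999.7 / 13637 ≈ 0.073 mm per year.
Specimen B: 7563.9 mm / 0.073 mm per year = 103615.07 years ≈ 103615 varves.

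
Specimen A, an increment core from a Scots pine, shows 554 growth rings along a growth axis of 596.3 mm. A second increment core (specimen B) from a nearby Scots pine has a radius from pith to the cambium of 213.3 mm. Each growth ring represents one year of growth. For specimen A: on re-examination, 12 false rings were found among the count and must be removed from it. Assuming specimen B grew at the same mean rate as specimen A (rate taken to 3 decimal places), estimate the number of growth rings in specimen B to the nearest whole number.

Specimen A: adjusted count: 554 − 12 = 542 growth rings.
A: Mean rate = 596.3 mm / 542 years ≈ 1.100 mm per year.
For B, 213.3 / 1.100 = 193.91 years ≈ 194 growth rings.

194 growth rings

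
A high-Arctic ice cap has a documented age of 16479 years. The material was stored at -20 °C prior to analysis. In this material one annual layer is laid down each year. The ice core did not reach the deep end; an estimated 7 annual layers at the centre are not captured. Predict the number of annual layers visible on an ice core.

16472 annual layers

One annual layer per year gives 16479 annual layers over 16479 years.
16479 − 7 missed = 16472 annual layers expected in the prepared section.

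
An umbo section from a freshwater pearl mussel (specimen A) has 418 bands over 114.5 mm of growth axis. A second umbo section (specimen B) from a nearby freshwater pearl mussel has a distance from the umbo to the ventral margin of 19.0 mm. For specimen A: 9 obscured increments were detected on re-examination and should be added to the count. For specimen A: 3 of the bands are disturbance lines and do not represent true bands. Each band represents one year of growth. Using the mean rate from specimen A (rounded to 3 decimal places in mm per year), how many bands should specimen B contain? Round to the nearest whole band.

70 bands

Specimen A: true band count = 418 − 3 + 9 = 424.
A: Extension rate ≈ 114.5 / 424 = 0.270 mm/yr.
B spans 19.0 / 0.270 = 70.37 years ≈ 70 bands.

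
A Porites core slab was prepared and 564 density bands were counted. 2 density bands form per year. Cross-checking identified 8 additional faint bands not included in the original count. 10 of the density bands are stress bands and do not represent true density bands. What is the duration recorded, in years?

Adjusted count: 564 − 10 + 8 = 562 density bands.
562 density bands at 2 per year is 562 / 2 = 281 years.

281 yr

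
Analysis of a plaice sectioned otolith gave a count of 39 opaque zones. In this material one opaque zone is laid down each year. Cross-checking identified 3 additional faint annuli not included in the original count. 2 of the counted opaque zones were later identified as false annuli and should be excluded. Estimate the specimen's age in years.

40 years

Correcting the raw count gives 39 − 2 + 3 = 40 true opaque zones.
At one opaque zone per year, that is 40 years.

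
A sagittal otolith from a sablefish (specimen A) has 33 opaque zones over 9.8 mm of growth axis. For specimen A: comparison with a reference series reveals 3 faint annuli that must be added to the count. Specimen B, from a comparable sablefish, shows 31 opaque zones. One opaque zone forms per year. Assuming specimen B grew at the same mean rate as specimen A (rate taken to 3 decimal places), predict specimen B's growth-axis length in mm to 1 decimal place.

8.4 mm

Specimen A: correcting the raw count gives 33 + 3 = 36 true opaque zones.
A: Extension rate ≈ 9.8 / 36 = 0.272 mm/year.
Length of B = 0.272 × 31 = 8.4 mm.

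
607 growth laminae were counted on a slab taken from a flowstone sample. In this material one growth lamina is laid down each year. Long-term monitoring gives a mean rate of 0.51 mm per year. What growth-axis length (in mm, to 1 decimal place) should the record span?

309.6 mm

607 years of growth are recorded.
Length ≈ 0.51 × 607 = 309.6 mm.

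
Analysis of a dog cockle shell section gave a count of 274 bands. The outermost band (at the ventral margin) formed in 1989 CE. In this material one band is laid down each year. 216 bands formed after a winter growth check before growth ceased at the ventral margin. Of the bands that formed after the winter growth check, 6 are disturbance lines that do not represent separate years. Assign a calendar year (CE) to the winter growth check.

216 bands post-date the winter growth check.
216 − 6 false = 210 true bands after the winter growth check.
The band at the ventral margin is 1989 CE, so the winter growth check dates to 1989 − 210 = 1779 CE.

1779 CE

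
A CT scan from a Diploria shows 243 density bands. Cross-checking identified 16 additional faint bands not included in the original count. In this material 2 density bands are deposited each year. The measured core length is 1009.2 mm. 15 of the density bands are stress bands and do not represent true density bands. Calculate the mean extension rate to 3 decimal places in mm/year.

8.272 mm/year

Correcting the raw count gives 243 − 15 + 16 = 244 true density bands.
244 density bands at 2 per year is 244 / 2 = 122 years.
Extension rate ≈ 1009.2 / 122 = 8.272 mm/year.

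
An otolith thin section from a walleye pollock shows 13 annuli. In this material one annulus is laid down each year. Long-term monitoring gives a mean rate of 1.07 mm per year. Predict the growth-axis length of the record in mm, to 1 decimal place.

13 years of growth are recorded.
Predicted length = 1.07 mm/year × 13 years = 13.9 mm.

13.9 mm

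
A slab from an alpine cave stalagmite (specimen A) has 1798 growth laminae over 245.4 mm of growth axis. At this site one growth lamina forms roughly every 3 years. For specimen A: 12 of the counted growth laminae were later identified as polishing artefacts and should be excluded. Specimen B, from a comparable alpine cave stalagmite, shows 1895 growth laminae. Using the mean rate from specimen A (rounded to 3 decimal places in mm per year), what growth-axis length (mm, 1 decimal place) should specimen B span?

261.5 mm

Specimen A: adjusted count: 1798 − 12 = 1786 growth laminae.
Specimen A: multiplying by 3 years per growth lamina: 1786 × 3 = 5358 years.
A: Extension rate ≈ 245.4 / 5358 = 0.046 mm per year.
Specimen B: multiplying by 3 years per growth lamina: 1895 × 3 = 5685 years. For B, 0.046 mm/year × 5685 years = 261.5 mm.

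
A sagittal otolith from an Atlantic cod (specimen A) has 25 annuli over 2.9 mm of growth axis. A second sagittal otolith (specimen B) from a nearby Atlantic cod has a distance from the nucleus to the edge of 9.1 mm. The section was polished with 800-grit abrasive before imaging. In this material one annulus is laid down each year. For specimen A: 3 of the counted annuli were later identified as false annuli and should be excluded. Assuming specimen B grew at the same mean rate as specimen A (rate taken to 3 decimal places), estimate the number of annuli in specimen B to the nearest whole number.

Specimen A: true annulus count = 25 − 3 = 22.
A: 2.9 mm over 22 years gives 2.9 / 22 ≈ 0.132 mm/year.
Specimen B: 9.1 mm / 0.132 mm per year = 68.94 years ≈ 69 annuli.

69 annuli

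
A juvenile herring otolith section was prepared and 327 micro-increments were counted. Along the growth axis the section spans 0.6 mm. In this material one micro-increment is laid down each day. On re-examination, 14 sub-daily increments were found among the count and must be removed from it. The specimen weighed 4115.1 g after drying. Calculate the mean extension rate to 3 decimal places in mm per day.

After corrections the count is 327 − 14 = 313 micro-increments.
Extension rate ≈ 0.6 / 313 = 0.002 mm per day.

0.002 mm per day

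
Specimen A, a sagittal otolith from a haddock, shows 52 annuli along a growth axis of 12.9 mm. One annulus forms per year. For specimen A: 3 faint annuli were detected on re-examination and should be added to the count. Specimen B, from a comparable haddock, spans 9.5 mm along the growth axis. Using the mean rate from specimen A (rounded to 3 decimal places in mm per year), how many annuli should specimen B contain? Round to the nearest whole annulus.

40 annuli

Specimen A: correcting the raw count gives 52 + 3 = 55 true annuli.
A: Extension rate ≈ 12.9 / 55 = 0.235 mm per year.
For B, 9.5 / 0.235 = 40.43 years ≈ 40 annuli.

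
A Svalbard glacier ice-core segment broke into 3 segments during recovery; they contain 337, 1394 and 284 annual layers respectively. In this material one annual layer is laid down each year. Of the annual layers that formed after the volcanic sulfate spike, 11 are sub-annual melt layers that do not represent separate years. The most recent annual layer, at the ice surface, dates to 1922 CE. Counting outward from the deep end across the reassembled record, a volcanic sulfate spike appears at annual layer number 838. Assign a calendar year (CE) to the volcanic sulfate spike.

Total annual layers = 337 + 1394 + 284 = 2015.
2015 − 838 = 1177 annual layers lie beyond the volcanic sulfate spike toward the ice surface.
Excluding 11 false annual layers: 1177 − 11 = 1166.
The annual layer at the ice surface is 1922 CE, so the volcanic sulfate spike dates to 1922 − 1166 = 756 CE.

756 CE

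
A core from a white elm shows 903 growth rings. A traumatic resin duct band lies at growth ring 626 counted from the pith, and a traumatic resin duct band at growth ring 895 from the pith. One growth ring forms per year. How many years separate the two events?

269 years

Separation: 895 − 626 = 269 growth rings.
At one growth ring per year, 269 years elapsed between them.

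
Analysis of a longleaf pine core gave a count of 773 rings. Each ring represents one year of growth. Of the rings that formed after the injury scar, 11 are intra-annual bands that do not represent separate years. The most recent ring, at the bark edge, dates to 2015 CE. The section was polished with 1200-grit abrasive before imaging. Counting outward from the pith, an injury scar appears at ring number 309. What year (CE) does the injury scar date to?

1562 CE

Between ring 309 and the bark edge there are 773 − 309 = 464 rings.
464 − 11 false = 453 true rings after the injury scar.
Counting back 453 years from 2015 CE places the injury scar in 2015 − 453 = 1562 CE.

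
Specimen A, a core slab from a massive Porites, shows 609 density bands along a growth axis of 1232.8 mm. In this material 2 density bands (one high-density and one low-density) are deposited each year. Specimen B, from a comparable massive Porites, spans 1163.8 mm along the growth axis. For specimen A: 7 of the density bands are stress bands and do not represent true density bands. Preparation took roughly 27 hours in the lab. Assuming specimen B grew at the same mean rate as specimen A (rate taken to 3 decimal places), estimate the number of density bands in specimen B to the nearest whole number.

568 density bands

Specimen A: correcting the raw count gives 609 − 7 = 602 true density bands.
Specimen A: with 2 density bands per year, 602 / 2 = 301 years.
A: 1232.8 mm over 301 years gives 1232.8 / 301 ≈ 4.096 mm per year.
For B, 1163.8 / 4.096 = 284.13 years; at 2 density bands per year that is 284.13 × 2 ≈ 568 density bands.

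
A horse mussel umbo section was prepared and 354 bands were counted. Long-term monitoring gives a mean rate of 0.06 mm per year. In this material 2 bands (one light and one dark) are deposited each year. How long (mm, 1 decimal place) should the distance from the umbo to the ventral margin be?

354 bands at 2 per year is 354 / 2 = 177 years.
Predicted length = 0.06 mm/year × 177 years = 10.6 mm.

10.6 mm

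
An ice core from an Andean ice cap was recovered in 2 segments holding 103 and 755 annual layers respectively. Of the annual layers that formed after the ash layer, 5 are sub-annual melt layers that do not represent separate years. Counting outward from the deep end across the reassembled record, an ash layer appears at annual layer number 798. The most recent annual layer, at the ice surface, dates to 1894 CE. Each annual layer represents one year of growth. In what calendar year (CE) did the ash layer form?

1839 CE

Total annual layers = 103 + 755 = 858.
858 − 798 = 60 annual layers lie beyond the ash layer toward the ice surface.
Excluding 5 false annual layers: 60 − 5 = 55.
Counting back 55 years from 1894 CE places the ash layer in 1894 − 55 = 1839 CE.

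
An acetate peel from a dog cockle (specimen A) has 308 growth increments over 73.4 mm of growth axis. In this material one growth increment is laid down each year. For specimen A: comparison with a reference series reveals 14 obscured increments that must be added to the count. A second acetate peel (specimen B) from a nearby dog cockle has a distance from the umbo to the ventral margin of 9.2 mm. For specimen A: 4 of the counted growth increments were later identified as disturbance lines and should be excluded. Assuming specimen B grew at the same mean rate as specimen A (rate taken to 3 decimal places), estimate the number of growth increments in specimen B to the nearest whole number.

40 growth increments

Specimen A: adjusted count: 308 − 4 + 14 = 318 growth increments.
A: Mean rate = 73.4 mm / 318 years ≈ 0.231 mm/yr.
For B, 9.2 / 0.231 = 39.83 years ≈ 40 growth increments.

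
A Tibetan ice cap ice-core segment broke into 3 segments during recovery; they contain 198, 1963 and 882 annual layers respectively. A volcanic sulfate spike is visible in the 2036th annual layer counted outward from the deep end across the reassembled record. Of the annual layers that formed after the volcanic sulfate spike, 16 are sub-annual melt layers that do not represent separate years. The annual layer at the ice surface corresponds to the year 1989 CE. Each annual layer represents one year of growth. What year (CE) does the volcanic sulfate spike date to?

Total annual layers = 198 + 1963 + 882 = 3043.
The volcanic sulfate spike sits at annual layer 2036 from the deep end, so 3043 − 2036 = 1007 annual layers formed after it.
1007 − 16 false = 991 true annual layers after the volcanic sulfate spike.
Counting back 991 years from 1989 CE places the volcanic sulfate spike in 1989 − 991 = 998 CE.

998 CE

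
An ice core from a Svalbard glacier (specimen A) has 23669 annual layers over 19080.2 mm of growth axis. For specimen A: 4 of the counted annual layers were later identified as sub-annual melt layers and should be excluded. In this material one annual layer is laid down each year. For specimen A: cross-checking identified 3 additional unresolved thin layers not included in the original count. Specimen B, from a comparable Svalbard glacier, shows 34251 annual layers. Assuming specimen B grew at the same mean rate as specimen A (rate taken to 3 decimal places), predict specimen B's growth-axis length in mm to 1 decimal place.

Specimen A: true annual layer count = 23669 − 4 + 3 = 23668.
A: Mean rate = 19080.2 mm / 23668 years ≈ 0.806 mm/yr.
For B, 0.806 mm/year × 34251 years = 27606.3 mm.

27606.3 mm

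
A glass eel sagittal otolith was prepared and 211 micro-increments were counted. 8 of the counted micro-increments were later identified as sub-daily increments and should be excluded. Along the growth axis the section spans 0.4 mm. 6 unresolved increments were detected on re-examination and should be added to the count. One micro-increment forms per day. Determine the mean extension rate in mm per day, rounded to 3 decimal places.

Correcting the raw count gives 211 − 8 + 6 = 209 true micro-increments.
0.4 mm over 209 days gives 0.4 / 209 ≈ 0.002 mm per day.

0.002 mm per day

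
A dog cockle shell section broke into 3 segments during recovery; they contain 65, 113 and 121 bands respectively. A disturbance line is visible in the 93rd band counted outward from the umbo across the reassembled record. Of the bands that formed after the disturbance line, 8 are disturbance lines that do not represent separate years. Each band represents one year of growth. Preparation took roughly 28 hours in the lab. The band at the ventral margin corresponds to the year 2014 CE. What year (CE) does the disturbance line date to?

Total bands = 65 + 113 + 121 = 299.
The disturbance line sits at band 93 from the umbo, so 299 − 93 = 206 bands formed after it.
Removing the 8 false bands leaves 206 − 8 = 198 true bands beyond the disturbance line.
The band at the ventral margin is 2014 CE, so the disturbance line dates to 2014 − 198 = 1816 CE.

1816 CE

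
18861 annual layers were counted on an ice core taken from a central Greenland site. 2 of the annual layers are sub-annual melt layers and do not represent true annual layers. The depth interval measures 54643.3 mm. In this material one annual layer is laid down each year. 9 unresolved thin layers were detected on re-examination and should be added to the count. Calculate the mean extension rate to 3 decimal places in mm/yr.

Correcting the raw count gives 18861 − 2 + 9 = 18868 true annual layers.
54643.3 mm over 18868 years gives 54643.3 / 18868 ≈ 2.896 mm/yr.

2.896 mm/yr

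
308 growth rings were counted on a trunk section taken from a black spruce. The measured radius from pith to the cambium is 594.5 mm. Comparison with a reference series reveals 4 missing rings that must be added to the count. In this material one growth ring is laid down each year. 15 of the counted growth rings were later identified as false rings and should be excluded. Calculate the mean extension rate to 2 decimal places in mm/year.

Adjusted count: 308 − 15 + 4 = 297 growth rings.
Mean rate = 594.5 mm / 297 years ≈ 2.00 mm/year.

2.00 mm/year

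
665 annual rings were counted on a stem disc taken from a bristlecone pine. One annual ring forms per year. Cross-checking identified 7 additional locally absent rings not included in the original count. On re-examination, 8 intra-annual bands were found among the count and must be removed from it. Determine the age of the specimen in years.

664 years

Adjusted count: 665 − 8 + 7 = 664 annual rings.
With a one-to-one annual ring periodicity this is 664 years.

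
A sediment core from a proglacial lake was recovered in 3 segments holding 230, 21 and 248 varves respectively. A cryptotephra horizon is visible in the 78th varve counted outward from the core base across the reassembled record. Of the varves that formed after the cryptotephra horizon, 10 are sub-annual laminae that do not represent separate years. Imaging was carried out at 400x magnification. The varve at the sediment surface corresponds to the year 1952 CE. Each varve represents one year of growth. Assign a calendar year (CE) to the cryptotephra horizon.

1541 CE

Total varves = 230 + 21 + 248 = 499.
499 − 78 = 421 varves lie beyond the cryptotephra horizon toward the sediment surface.
Removing the 10 false varves leaves 421 − 10 = 411 true varves beyond the cryptotephra horizon.
The varve at the sediment surface is 1952 CE, so the cryptotephra horizon dates to 1952 − 411 = 1541 CE.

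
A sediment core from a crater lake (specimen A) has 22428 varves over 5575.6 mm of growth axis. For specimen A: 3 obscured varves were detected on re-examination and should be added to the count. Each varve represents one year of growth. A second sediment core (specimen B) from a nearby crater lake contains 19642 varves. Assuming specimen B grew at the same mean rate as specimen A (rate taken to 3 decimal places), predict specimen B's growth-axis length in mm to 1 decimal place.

Specimen A: adjusted count: 22428 + 3 = 22431 varves.
A: Mean rate = 5575.6 mm / 22431 years ≈ 0.249 mm/year.
B's length ≈ 0.249 × 19642 = 4890.9 mm.

4890.9 mm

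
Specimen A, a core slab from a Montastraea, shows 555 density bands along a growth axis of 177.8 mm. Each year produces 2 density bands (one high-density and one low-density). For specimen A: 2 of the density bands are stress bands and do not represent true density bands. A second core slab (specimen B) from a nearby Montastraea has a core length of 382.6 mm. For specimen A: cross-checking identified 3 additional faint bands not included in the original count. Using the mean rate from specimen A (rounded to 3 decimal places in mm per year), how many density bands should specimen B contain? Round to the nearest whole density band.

1196 density bands

Specimen A: adjusted count: 555 − 2 + 3 = 556 density bands.
Specimen A: 556 density bands at 2 per year is 556 / 2 = 278 years.
A: Extension rate ≈ 177.8 / 278 = 0.640 mm/yr.
Specimen B: 382.6 mm / 0.640 mm per year = 597.81 years; at 2 density bands per year that is 597.81 × 2 ≈ 1196 density bands.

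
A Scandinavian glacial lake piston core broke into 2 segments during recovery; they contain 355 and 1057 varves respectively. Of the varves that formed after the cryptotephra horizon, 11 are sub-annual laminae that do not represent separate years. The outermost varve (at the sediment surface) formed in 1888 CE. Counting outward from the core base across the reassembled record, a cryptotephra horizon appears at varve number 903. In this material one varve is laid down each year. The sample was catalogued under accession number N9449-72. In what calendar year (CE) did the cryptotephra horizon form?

1390 CE

Total varves = 355 + 1057 = 1412.
Between varve 903 and the sediment surface there are 1412 − 903 = 509 varves.
Removing the 11 false varves leaves 509 − 11 = 498 true varves beyond the cryptotephra horizon.
1888 − 498 = 1390 CE.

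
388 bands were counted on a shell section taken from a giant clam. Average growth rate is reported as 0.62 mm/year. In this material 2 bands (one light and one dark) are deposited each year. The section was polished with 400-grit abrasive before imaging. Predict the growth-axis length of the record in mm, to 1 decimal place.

120.3 mm

388 bands at 2 per year is 388 / 2 = 194 years.
194 years at 0.62 mm/year gives 0.62 × 194 = 120.3 mm.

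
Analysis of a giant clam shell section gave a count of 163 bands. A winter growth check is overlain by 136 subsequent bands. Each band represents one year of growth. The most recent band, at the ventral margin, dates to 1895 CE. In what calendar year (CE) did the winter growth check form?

136 bands formed after the winter growth check.
Counting back 136 years from 1895 CE places the winter growth check in 1895 − 136 = 1759 CE.

1759 CE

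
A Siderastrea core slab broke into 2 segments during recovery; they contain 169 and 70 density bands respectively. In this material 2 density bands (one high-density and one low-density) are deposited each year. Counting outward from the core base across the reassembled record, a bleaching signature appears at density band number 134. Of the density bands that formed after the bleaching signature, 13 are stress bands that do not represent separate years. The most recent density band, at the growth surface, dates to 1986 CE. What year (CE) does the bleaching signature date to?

Total density bands = 169 + 70 = 239.
Between density band 134 and the growth surface there are 239 − 134 = 105 density bands.
Removing the 13 false density bands leaves 105 − 13 = 92 true density bands beyond the bleaching signature.
92 density bands at 2 per year is 92 / 2 = 46 years.
1986 − 46 = 1940 CE.

1940 CE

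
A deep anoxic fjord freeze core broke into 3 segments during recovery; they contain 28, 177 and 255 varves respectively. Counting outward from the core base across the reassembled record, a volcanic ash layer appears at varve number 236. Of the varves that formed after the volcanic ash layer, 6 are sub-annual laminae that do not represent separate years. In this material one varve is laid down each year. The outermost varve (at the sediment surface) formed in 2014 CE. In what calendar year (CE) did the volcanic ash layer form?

Total varves = 28 + 177 + 255 = 460.
460 − 236 = 224 varves lie beyond the volcanic ash layer toward the sediment surface.
224 − 6 false = 218 true varves after the volcanic ash layer.
2014 − 218 = 1796 CE.

1796 CE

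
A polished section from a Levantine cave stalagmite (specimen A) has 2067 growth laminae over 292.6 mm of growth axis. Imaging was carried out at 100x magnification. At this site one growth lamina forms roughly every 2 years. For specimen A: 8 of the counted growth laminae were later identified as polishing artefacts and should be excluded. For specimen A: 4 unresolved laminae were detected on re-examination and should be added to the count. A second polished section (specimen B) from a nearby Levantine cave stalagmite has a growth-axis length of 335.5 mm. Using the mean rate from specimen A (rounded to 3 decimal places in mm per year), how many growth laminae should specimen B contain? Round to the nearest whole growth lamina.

2363 growth laminae

Specimen A: adjusted count: 2067 − 8 + 4 = 2063 growth laminae.
Specimen A: at 2 years per growth lamina, 2063 × 2 = 4126 years.
A: Extension rate ≈ 292.6 / 4126 = 0.071 mm per year.
B spans 335.5 / 0.071 = 4725.35 years; at 2 years per growth lamina that is 4725.35 / 2 ≈ 2363 growth laminae.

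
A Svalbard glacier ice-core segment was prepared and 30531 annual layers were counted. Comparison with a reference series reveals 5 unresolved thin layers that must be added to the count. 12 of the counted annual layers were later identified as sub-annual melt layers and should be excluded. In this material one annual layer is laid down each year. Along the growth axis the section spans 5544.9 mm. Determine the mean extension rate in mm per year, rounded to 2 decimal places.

Adjusted count: 30531 − 12 + 5 = 30524 annual layers.
5544.9 mm over 30524 years gives 5544.9 / 30524 ≈ 0.18 mm per year.

0.18 mm per year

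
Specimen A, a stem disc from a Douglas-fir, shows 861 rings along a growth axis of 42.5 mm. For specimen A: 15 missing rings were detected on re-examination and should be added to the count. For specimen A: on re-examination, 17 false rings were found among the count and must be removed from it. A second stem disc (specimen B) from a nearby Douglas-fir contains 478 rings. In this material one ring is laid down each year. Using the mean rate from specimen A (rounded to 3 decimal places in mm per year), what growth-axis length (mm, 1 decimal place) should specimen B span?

Specimen A: after corrections the count is 861 − 17 + 15 = 859 rings.
A: Mean rate = 42.5 mm / 859 years ≈ 0.049 mm/yr.
B's length ≈ 0.049 × 478 = 23.4 mm.

23.4 mm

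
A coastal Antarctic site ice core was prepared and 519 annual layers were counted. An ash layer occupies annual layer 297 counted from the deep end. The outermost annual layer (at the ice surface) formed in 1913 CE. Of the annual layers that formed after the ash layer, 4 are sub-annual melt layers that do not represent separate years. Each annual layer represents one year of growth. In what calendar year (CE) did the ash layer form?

1695 CE

519 − 297 = 222 annual layers lie beyond the ash layer toward the ice surface.
222 − 4 false = 218 true annual layers after the ash layer.
Counting back 218 years from 1913 CE places the ash layer in 1913 − 218 = 1695 CE.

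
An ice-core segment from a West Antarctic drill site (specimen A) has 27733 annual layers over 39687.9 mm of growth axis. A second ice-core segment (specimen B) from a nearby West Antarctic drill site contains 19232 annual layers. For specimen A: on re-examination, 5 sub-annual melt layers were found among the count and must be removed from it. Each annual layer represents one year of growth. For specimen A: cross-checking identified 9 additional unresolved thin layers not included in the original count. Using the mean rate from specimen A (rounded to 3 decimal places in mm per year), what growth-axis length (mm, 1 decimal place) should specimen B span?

Specimen A: correcting the raw count gives 27733 − 5 + 9 = 27737 true annual layers.
A: Extension rate ≈ 39687.9 / 27737 = 1.431 mm per year.
For B, 1.431 mm/year × 19232 years = 27521.0 mm.

27521.0 mm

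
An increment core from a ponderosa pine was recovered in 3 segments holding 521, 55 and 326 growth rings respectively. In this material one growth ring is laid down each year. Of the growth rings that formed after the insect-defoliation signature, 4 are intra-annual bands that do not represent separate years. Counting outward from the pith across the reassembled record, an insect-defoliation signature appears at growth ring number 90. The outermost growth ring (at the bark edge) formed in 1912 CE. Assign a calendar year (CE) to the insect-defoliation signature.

Total growth rings = 521 + 55 + 326 = 902.
Between growth ring 90 and the bark edge there are 902 − 90 = 812 growth rings.
Removing the 4 false growth rings leaves 812 − 4 = 808 true growth rings beyond the insect-defoliation signature.
1912 − 808 = 1104 CE.

1104 CE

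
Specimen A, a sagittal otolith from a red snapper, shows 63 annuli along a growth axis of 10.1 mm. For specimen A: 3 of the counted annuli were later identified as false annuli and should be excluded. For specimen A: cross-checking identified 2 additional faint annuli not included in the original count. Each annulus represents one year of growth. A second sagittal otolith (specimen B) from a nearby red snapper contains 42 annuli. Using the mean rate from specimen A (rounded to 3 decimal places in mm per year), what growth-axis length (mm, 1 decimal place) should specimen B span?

Specimen A: after corrections the count is 63 − 3 + 2 = 62 annuli.
A: Mean rate = 10.1 mm / 62 years ≈ 0.163 mm/yr.
Length of B = 0.163 × 42 = 6.8 mm.

6.8 mm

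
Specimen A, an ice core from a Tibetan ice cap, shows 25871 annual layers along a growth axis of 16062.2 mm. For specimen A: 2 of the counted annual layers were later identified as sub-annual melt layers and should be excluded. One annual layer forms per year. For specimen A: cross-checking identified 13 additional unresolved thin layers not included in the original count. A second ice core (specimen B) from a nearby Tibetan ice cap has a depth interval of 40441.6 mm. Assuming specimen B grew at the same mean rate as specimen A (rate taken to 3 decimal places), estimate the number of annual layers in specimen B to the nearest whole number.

Specimen A: correcting the raw count gives 25871 − 2 + 13 = 25882 true annual layers.
A: 16062.2 mm over 25882 years gives 16062.2 / 25882 ≈ 0.621 mm/year.
B spans 40441.6 / 0.621 = 65123.35 years ≈ 65123 annual layers.

65123 annual layers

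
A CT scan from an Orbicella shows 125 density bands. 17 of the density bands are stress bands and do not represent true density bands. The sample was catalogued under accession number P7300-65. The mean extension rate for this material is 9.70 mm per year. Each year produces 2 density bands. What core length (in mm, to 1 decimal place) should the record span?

Correcting the raw count gives 125 − 17 = 108 true density bands.
Dividing by 2 density bands per year: 108 / 2 = 54 years.
54 years at 9.70 mm/year gives 9.70 × 54 = 523.8 mm.

523.8 mm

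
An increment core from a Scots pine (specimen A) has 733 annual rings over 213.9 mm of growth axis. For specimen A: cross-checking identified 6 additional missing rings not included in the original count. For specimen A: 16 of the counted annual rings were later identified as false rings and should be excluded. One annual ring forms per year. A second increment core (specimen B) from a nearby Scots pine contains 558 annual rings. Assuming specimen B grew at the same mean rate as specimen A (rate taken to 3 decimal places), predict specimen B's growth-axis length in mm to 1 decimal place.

Specimen A: correcting the raw count gives 733 − 16 + 6 = 723 true annual rings.
A: Extension rate ≈ 213.9 / 723 = 0.296 mm per year.
For B, 0.296 mm/year × 558 years = 165.2 mm.

165.2 mm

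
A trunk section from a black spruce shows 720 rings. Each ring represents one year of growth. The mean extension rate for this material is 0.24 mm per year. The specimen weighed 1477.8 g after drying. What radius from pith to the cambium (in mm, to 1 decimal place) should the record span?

The record spans 720 years at 0.24 mm per year.
720 years at 0.24 mm/year gives 0.24 × 720 = 172.8 mm.

172.8 mm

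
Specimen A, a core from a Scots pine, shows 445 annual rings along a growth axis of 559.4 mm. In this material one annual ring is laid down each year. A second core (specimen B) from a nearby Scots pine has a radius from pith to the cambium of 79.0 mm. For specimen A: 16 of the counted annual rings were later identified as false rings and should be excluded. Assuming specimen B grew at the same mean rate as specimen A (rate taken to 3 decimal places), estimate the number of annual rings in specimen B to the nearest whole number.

61 annual rings

Specimen A: correcting the raw count gives 445 − 16 = 429 true annual rings.
A: Mean rate = 559.4 mm / 429 years ≈ 1.304 mm/year.
Specimen B: 79.0 mm / 1.304 mm per year = 60.58 years ≈ 61 annual rings.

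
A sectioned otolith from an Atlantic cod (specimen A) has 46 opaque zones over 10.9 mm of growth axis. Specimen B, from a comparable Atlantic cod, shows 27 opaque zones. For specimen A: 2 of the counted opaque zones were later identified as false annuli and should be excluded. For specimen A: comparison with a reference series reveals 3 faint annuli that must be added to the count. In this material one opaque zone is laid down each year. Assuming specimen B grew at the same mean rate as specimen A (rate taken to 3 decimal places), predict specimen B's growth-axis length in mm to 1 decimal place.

6.3 mm

Specimen A: correcting the raw count gives 46 − 2 + 3 = 47 true opaque zones.
A: Extension rate ≈ 10.9 / 47 = 0.232 mm per year.
Length of B = 0.232 × 27 = 6.3 mm.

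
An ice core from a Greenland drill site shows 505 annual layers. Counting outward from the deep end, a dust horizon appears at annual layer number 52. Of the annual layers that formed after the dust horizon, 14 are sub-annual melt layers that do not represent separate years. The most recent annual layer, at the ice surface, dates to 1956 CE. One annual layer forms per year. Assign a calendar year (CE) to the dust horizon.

505 − 52 = 453 annual layers lie beyond the dust horizon toward the ice surface.
Excluding 14 false annual layers: 453 − 14 = 439.
1956 − 439 = 1517 CE.

1517 CE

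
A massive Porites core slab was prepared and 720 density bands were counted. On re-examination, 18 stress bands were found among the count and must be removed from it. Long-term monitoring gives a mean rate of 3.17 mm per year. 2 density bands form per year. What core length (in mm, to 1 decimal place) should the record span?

1112.7 mm

Correcting the raw count gives 720 − 18 = 702 true density bands.
702 density bands at 2 per year is 702 / 2 = 351 years.
351 years at 3.17 mm/year gives 3.17 × 351 = 1112.7 mm.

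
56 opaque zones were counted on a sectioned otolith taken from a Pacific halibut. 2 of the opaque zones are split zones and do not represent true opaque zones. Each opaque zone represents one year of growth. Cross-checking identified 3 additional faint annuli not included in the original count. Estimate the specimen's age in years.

57 yr

Adjusted count: 56 − 2 + 3 = 57 opaque zones.
At one opaque zone per year, that is 57 years.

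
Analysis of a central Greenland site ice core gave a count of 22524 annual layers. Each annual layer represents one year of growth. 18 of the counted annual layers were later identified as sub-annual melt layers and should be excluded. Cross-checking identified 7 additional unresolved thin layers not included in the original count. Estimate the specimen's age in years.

True annual layer count = 22524 − 18 + 7 = 22513.
One annual layer per year makes the duration 22513 years.

22513 years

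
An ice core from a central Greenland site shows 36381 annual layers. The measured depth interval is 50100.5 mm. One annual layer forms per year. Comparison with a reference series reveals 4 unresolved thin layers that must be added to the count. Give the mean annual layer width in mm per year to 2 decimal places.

True annual layer count = 36381 + 4 = 36385.
50100.5 mm over 36385 years gives 50100.5 / 36385 ≈ 1.38 mm per year.

1.38 mm per year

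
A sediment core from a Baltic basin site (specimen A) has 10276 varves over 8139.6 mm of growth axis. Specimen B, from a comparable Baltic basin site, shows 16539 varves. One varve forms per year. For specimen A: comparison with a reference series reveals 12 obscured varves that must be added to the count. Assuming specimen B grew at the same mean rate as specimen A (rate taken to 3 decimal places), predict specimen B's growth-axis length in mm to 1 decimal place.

Specimen A: after corrections the count is 10276 + 12 = 10288 varves.
A: Extension rate ≈ 8139.6 / 10288 = 0.791 mm/year.
For B, 0.791 mm/year × 16539 years = 13082.3 mm.

13082.3 mm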